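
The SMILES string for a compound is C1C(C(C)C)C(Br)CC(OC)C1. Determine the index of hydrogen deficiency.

1

Atom tally by fragment:
  cyclohexane ring core → C:6 H:12
  (− 3 ring H displaced by substituents)
  + CH(CH3)2 → C:3 H:7
  + Br → Br:1
  + OCH3 → C:1 H:3 O:1
Element totals:
  C: 10
  H: 19
  Br: 1
  O: 1
Molecular formula: C10H19BrO.
DoU = (2C + 2 + N − H − X) / 2 = (2·10 + 2 + 0 − 19 − 1) / 2 = 1.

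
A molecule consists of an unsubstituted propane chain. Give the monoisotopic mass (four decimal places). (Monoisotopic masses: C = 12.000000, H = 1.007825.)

Atom tally by fragment:
  CH3 → C:1 H:3
  CH2 → C:1 H:2
  CH3 → C:1 H:3
Element totals:
  C: 3
  H: 8
Molecular formula: C3H8.
  M = 3(12.0) + 8(1.007825)
    = 36.000000 + 8.062600 = 44.062600

44.0626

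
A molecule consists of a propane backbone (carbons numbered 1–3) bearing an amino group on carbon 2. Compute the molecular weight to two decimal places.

59.11 g/mol

Atom tally by fragment:
  CH3 → C:1 H:3
  CH(NH2) → C:1 H:3 N:1
  CH3 → C:1 H:3
Element totals:
  C: 3
  H: 9
  N: 1
Molecular formula: C3H9N.
  M = 3(12.011) + 9(1.008) + 14.007
    = 36.033 + 9.072 + 14.007 = 59.112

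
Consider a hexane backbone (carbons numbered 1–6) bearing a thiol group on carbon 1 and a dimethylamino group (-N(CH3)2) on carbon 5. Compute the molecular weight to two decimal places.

161.31 g/mol

Atom tally by fragment:
  HSCH2 → C:1 H:3 S:1
  CH2 → C:1 H:2
  CH2 → C:1 H:2
  CH2 → C:1 H:2
  CH(N(CH3)2) → C:3 H:7 N:1
  CH3 → C:1 H:3
Element totals:
  C: 8
  H: 19
  N: 1
  S: 1
Molecular formula: C8H19NS.
  M = 8(12.011) + 19(1.008) + 14.007 + 32.06
    = 96.088 + 19.152 + 14.007 + 32.060 = 161.307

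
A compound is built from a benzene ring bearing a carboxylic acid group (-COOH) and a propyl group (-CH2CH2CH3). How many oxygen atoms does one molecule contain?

2

Atom tally by fragment:
  benzene ring core → C:6 H:6
  (− 2 ring H displaced by substituents)
  + COOH → C:1 H:1 O:2
  + CH2CH2CH3 → C:3 H:7
Element totals:
  C: 10
  H: 12
  O: 2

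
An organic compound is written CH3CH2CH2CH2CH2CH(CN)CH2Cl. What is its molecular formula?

Atom tally by fragment:
  CH3 → C:1 H:3
  CH2 → C:1 H:2
  CH2 → C:1 H:2
  CH2 → C:1 H:2
  CH2 → C:1 H:2
  CH(CN) → C:2 H:1 N:1
  CH2Cl → C:1 H:2 Cl:1
Element totals:
  C: 8
  H: 14
  Cl: 1
  N: 1

C8H14ClN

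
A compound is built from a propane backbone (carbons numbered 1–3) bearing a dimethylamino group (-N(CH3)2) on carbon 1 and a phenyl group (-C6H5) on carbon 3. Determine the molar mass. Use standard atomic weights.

163.26 g/mol

Atom tally by fragment:
  (CH3)2NCH2 → C:3 H:8 N:1
  CH2 → C:1 H:2
  CH2C6H5 → C:7 H:7
Element totals:
  C: 11
  H: 17
  N: 1
Molecular formula: C11H17N.
  M = 11(12.011) + 17(1.008) + 14.007
    = 132.121 + 17.136 + 14.007 = 163.264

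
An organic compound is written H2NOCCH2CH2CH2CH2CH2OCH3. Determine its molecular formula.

C7H15NO2

Element totals:
  C: 7
  H: 15
  N: 1
  O: 2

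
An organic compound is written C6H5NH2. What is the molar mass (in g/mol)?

93.13 g/mol

Atom tally by fragment:
  benzene ring core → C:6 H:6
  (− 1 ring H displaced by substituents)
  + NH2 → N:1 H:2
Element totals:
  C: 6
  H: 7
  N: 1
Molecular formula: C6H7N.
  M = 6(12.011) + 7(1.008) + 14.007
    = 72.066 + 7.056 + 14.007 = 93.129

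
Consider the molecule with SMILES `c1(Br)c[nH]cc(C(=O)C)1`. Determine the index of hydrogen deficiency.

4

Atom tally by fragment:
  pyrrole ring core → C:4 H:5 N:1
  (− 2 ring H displaced by substituents)
  + Br → Br:1
  + COCH3 → C:2 H:3 O:1
Element totals:
  C: 6
  H: 6
  Br: 1
  N: 1
  O: 1
Molecular formula: C6H6BrNO.
DoU = (2C + 2 + N − H − X) / 2 = (2·6 + 2 + 1 − 6 − 1) / 2 = 4.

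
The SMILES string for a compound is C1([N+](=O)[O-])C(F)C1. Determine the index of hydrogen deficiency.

2

Atom tally by fragment:
  cyclopropane ring core → C:3 H:6
  (− 2 ring H displaced by substituents)
  + NO2 → N:1 O:2
  + F → F:1
Element totals:
  C: 3
  H: 4
  F: 1
  N: 1
  O: 2
Molecular formula: C3H4FNO2.
DoU = (2C + 2 + N − H − X) / 2 = (2·3 + 2 + 1 − 4 − 1) / 2 = 2.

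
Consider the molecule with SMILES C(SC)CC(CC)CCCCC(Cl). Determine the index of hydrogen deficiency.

0

Atom tally by fragment:
  CH3SCH2 → C:2 H:5 S:1
  CH2 → C:1 H:2
  CH(C2H5) → C:3 H:6
  CH2 → C:1 H:2
  CH2 → C:1 H:2
  CH2 → C:1 H:2
  CH2 → C:1 H:2
  CH2Cl → C:1 H:2 Cl:1
Element totals:
  C: 11
  H: 23
  Cl: 1
  S: 1
Molecular formula: C11H23ClS.
DoU = (2C + 2 + N − H − X) / 2 = (2·11 + 2 + 0 − 23 − 1) / 2 = 0.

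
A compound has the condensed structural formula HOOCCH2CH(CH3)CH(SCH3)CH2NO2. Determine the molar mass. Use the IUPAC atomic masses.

207.24 g/mol

Atom tally by fragment:
  HOOCCH2 → C:2 H:3 O:2
  CH(CH3) → C:2 H:4
  CH(SCH3) → C:2 H:4 S:1
  CH2NO2 → C:1 H:2 N:1 O:2
Element totals:
  C: 7
  H: 13
  N: 1
  O: 4
  S: 1
Molecular formula: C7H13NO4S.
  M = 7(12.011) + 13(1.008) + 14.007 + 4(15.999) + 32.06
    = 84.077 + 13.104 + 14.007 + 63.996 + 32.060 = 207.244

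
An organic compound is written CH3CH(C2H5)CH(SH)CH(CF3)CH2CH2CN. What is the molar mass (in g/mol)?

Element totals:
  C: 10
  H: 16
  F: 3
  N: 1
  S: 1
Molecular formula: C10H16F3NS.
  M = 10(12.011) + 16(1.008) + 3(18.998) + 14.007 + 32.06
    = 120.110 + 16.128 + 56.994 + 14.007 + 32.060 = 239.299

239.30 g/mol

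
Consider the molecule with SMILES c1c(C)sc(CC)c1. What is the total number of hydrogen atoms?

10

Atom tally by fragment:
  thiophene ring core → C:4 H:4 S:1
  (− 2 ring H displaced by substituents)
  + CH3 → C:1 H:3
  + C2H5 → C:2 H:5
Element totals:
  C: 7
  H: 10
  S: 1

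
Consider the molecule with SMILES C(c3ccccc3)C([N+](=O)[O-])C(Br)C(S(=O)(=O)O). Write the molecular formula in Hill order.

C10H12BrNO5S

Atom tally by fragment:
  C6H5CH2 → C:7 H:7
  CH(NO2) → C:1 H:1 N:1 O:2
  CH(Br) → C:1 H:1 Br:1
  CH2SO3H → C:1 H:3 S:1 O:3
Element totals:
  C: 10
  H: 12
  Br: 1
  N: 1
  O: 5
  S: 1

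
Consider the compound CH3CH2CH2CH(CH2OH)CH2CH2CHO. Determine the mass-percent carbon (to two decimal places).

66.63%

Atom tally by fragment:
  CH3 → C:1 H:3
  CH2 → C:1 H:2
  CH2 → C:1 H:2
  CH(CH2OH) → C:2 H:4 O:1
  CH2 → C:1 H:2
  CH2CHO → C:2 H:3 O:1
Element totals:
  C: 8
  H: 16
  O: 2
Molecular formula: C8H16O2.
Molar mass = 144.214 g/mol.
Mass from C: 8 × 12.011 = 96.088 g/mol.
%C = 96.088 / 144.214 × 100 = 66.63%.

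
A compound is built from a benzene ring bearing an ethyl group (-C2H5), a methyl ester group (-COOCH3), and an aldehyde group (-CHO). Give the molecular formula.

Atom tally by fragment:
  benzene ring core → C:6 H:6
  (− 3 ring H displaced by substituents)
  + C2H5 → C:2 H:5
  + COOCH3 → C:2 H:3 O:2
  + CHO → C:1 H:1 O:1
Element totals:
  C: 11
  H: 12
  O: 3

C11H12O3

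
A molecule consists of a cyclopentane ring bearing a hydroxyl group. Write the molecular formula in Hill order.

Atom tally by fragment:
  cyclopentane ring core → C:5 H:10
  (− 1 ring H displaced by substituents)
  + OH → O:1 H:1
Element totals:
  C: 5
  H: 10
  O: 1

C5H10O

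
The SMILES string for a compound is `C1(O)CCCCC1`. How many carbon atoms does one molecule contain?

6

Atom tally by fragment:
  cyclohexane ring core → C:6 H:12
  (− 1 ring H displaced by substituents)
  + OH → O:1 H:1
Element totals:
  C: 6
  H: 12
  O: 1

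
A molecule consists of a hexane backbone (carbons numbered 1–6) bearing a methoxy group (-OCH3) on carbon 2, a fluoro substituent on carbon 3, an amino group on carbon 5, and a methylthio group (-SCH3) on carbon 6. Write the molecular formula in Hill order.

Atom tally by fragment:
  CH3 → C:1 H:3
  CH(OCH3) → C:2 H:4 O:1
  CH(F) → C:1 H:1 F:1
  CH2 → C:1 H:2
  CH(NH2) → C:1 H:3 N:1
  CH2SCH3 → C:2 H:5 S:1
Element totals:
  C: 8
  H: 18
  F: 1
  N: 1
  O: 1
  S: 1

C8H18FNOS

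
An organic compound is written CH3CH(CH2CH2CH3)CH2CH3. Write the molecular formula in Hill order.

C7H16

Atom tally by fragment:
  CH3 → C:1 H:3
  CH(CH2CH2CH3) → C:4 H:8
  CH2 → C:1 H:2
  CH3 → C:1 H:3
Element totals:
  C: 7
  H: 16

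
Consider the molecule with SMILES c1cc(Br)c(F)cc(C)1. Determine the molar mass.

189.03 g/mol

Atom tally by fragment:
  benzene ring core → C:6 H:6
  (− 3 ring H displaced by substituents)
  + Br → Br:1
  + F → F:1
  + CH3 → C:1 H:3
Element totals:
  C: 7
  H: 6
  Br: 1
  F: 1
Molecular formula: C7H6BrF.
  M = 7(12.011) + 6(1.008) + 79.904 + 18.998
    = 84.077 + 6.048 + 79.904 + 18.998 = 189.027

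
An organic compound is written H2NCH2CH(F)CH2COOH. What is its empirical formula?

Atom tally by fragment:
  H2NCH2 → C:1 H:4 N:1
  CH(F) → C:1 H:1 F:1
  CH2COOH → C:2 H:3 O:2
Element totals:
  C: 4
  H: 8
  F: 1
  N: 1
  O: 2
Molecular formula: C4H8FNO2.
gcd of subscripts (4, 1, 8, 1, 2) = 1, so the empirical formula equals the molecular formula.

C4H8FNO2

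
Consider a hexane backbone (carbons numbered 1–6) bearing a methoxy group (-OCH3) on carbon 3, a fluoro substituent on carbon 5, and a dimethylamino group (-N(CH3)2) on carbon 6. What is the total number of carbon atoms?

Atom tally by fragment:
  CH3 → C:1 H:3
  CH2 → C:1 H:2
  CH(OCH3) → C:2 H:4 O:1
  CH2 → C:1 H:2
  CH(F) → C:1 H:1 F:1
  CH2N(CH3)2 → C:3 H:8 N:1
Element totals:
  C: 9
  H: 20
  F: 1
  N: 1
  O: 1

9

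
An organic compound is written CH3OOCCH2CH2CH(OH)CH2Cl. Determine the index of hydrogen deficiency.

Element totals:
  C: 6
  H: 11
  Cl: 1
  O: 3
Molecular formula: C6H11ClO3.
DoU = (2C + 2 + N − H − X) / 2 = (2·6 + 2 + 0 − 11 − 1) / 2 = 1.

1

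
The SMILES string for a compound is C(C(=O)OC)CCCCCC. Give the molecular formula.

C9H18O2

Atom tally by fragment:
  CH3OOCCH2 → C:3 H:5 O:2
  CH2 → C:1 H:2
  CH2 → C:1 H:2
  CH2 → C:1 H:2
  CH2 → C:1 H:2
  CH2 → C:1 H:2
  CH3 → C:1 H:3
Element totals:
  C: 9
  H: 18
  O: 2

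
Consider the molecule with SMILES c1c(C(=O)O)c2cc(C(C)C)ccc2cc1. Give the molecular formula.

Atom tally by fragment:
  naphthalene ring system core → C:10 H:8
  (− 2 ring H displaced by substituents)
  + COOH → C:1 H:1 O:2
  + CH(CH3)2 → C:3 H:7
Element totals:
  C: 14
  H: 14
  O: 2

C14H14O2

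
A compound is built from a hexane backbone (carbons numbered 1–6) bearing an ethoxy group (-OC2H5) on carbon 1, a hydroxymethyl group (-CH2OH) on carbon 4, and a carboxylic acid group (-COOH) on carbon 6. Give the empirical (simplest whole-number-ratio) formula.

C5H10O2

Atom tally by fragment:
  C2H5OCH2 → C:3 H:7 O:1
  CH2 → C:1 H:2
  CH2 → C:1 H:2
  CH(CH2OH) → C:2 H:4 O:1
  CH2 → C:1 H:2
  CH2COOH → C:2 H:3 O:2
Element totals:
  C: 10
  H: 20
  O: 4
Molecular formula: C10H20O4.
gcd of subscripts = 2; dividing each by 2:
  C: 10/2 = 5
  H: 20/2 = 10
  O: 4/2 = 2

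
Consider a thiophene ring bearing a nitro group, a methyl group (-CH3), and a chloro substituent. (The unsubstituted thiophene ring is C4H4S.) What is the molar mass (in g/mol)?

Atom tally by fragment:
  thiophene ring core → C:4 H:4 S:1
  (− 3 ring H displaced by substituents)
  + NO2 → N:1 O:2
  + CH3 → C:1 H:3
  + Cl → Cl:1
Element totals:
  C: 5
  H: 4
  Cl: 1
  N: 1
  O: 2
  S: 1
Molecular formula: C5H4ClNO2S.
  M = 5(12.011) + 4(1.008) + 35.45 + 14.007 + 2(15.999) + 32.06
    = 60.055 + 4.032 + 35.450 + 14.007 + 31.998 + 32.060 = 177.602

177.60 g/mol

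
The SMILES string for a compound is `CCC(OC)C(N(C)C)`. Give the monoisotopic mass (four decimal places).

131.1310

Atom tally by fragment:
  CH3 → C:1 H:3
  CH2 → C:1 H:2
  CH(OCH3) → C:2 H:4 O:1
  CH2N(CH3)2 → C:3 H:8 N:1
Element totals:
  C: 7
  H: 17
  N: 1
  O: 1
Molecular formula: C7H17NO.
  M = 7(12.0) + 17(1.007825) + 14.003074 + 15.994915
    = 84.000000 + 17.133025 + 14.003074 + 15.994915 = 131.131014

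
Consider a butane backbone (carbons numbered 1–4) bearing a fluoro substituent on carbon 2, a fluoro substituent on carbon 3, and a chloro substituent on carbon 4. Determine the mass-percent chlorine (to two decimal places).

Atom tally by fragment:
  CH3 → C:1 H:3
  CH(F) → C:1 H:1 F:1
  CH(F) → C:1 H:1 F:1
  CH2Cl → C:1 H:2 Cl:1
Element totals:
  C: 4
  H: 7
  Cl: 1
  F: 2
Molecular formula: C4H7ClF2.
Molar mass = 128.546 g/mol.
Mass from Cl: 1 × 35.45 = 35.450 g/mol.
%Cl = 35.450 / 128.546 × 100 = 27.58%.

27.58%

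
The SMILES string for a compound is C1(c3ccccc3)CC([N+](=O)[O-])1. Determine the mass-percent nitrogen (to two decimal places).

Atom tally by fragment:
  cyclopropane ring core → C:3 H:6
  (− 2 ring H displaced by substituents)
  + C6H5 → C:6 H:5
  + NO2 → N:1 O:2
Element totals:
  C: 9
  H: 9
  N: 1
  O: 2
Molecular formula: C9H9NO2.
Molar mass = 163.176 g/mol.
Mass from N: 1 × 14.007 = 14.007 g/mol.
%N = 14.007 / 163.176 × 100 = 8.58%.

8.58%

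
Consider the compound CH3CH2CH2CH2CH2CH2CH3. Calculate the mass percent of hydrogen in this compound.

Element totals:
  C: 7
  H: 16
Molecular formula: C7H16.
Molar mass = 100.205 g/mol.
Mass from H: 16 × 1.008 = 16.128 g/mol.
%H = 16.128 / 100.205 × 100 = 16.10%.

16.10%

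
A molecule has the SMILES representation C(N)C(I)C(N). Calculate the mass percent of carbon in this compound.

Atom tally by fragment:
  H2NCH2 → C:1 H:4 N:1
  CH(I) → C:1 H:1 I:1
  CH2NH2 → C:1 H:4 N:1
Element totals:
  C: 3
  H: 9
  I: 1
  N: 2
Molecular formula: C3H9IN2.
Molar mass = 200.023 g/mol.
Mass from C: 3 × 12.011 = 36.033 g/mol.
%C = 36.033 / 200.023 × 100 = 18.01%.

18.01%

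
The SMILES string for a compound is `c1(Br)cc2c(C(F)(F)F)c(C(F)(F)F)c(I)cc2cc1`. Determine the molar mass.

468.96 g/mol

Atom tally by fragment:
  naphthalene ring system core → C:10 H:8
  (− 4 ring H displaced by substituents)
  + Br → Br:1
  + CF3 → C:1 F:3
  + CF3 → C:1 F:3
  + I → I:1
Element totals:
  C: 12
  H: 4
  Br: 1
  F: 6
  I: 1
Molecular formula: C12H4BrF6I.
  M = 12(12.011) + 4(1.008) + 79.904 + 6(18.998) + 126.904
    = 144.132 + 4.032 + 79.904 + 113.988 + 126.904 = 468.960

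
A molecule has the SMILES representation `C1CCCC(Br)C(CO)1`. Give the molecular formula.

C7H13BrO

Atom tally by fragment:
  cyclohexane ring core → C:6 H:12
  (− 2 ring H displaced by substituents)
  + Br → Br:1
  + CH2OH → C:1 H:3 O:1
Element totals:
  C: 7
  H: 13
  Br: 1
  O: 1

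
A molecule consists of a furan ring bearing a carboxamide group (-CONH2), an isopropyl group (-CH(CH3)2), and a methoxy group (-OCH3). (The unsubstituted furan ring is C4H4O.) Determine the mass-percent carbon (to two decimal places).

Atom tally by fragment:
  furan ring core → C:4 H:4 O:1
  (− 3 ring H displaced by substituents)
  + CONH2 → C:1 H:2 O:1 N:1
  + CH(CH3)2 → C:3 H:7
  + OCH3 → C:1 H:3 O:1
Element totals:
  C: 9
  H: 13
  N: 1
  O: 3
Molecular formula: C9H13NO3.
Molar mass = 183.207 g/mol.
Mass from C: 9 × 12.011 = 108.099 g/mol.
%C = 108.099 / 183.207 × 100 = 59.00%.

59.00%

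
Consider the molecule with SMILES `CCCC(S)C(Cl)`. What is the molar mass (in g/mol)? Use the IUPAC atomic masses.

138.65 g/mol

Atom tally by fragment:
  CH3 → C:1 H:3
  CH2 → C:1 H:2
  CH2 → C:1 H:2
  CH(SH) → C:1 H:2 S:1
  CH2Cl → C:1 H:2 Cl:1
Element totals:
  C: 5
  H: 11
  Cl: 1
  S: 1
Molecular formula: C5H11ClS.
  M = 5(12.011) + 11(1.008) + 35.45 + 32.06
    = 60.055 + 11.088 + 35.450 + 32.060 = 138.653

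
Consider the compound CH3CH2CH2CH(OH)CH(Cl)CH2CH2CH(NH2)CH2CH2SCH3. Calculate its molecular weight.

253.83 g/mol

Atom tally by fragment:
  CH3 → C:1 H:3
  CH2 → C:1 H:2
  CH2 → C:1 H:2
  CH(OH) → C:1 H:2 O:1
  CH(Cl) → C:1 H:1 Cl:1
  CH2 → C:1 H:2
  CH2 → C:1 H:2
  CH(NH2) → C:1 H:3 N:1
  CH2 → C:1 H:2
  CH2SCH3 → C:2 H:5 S:1
Element totals:
  C: 11
  H: 24
  Cl: 1
  N: 1
  O: 1
  S: 1
Molecular formula: C11H24ClNOS.
  M = 11(12.011) + 24(1.008) + 35.45 + 14.007 + 15.999 + 32.06
    = 132.121 + 24.192 + 35.450 + 14.007 + 15.999 + 32.060 = 253.829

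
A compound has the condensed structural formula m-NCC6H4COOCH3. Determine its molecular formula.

C9H7NO2

Element totals:
  C: 9
  H: 7
  N: 1
  O: 2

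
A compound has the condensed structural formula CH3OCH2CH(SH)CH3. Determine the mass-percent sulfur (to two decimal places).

Atom tally by fragment:
  CH3OCH2 → C:2 H:5 O:1
  CH(SH) → C:1 H:2 S:1
  CH3 → C:1 H:3
Element totals:
  C: 4
  H: 10
  O: 1
  S: 1
Molecular formula: C4H10OS.
Molar mass = 106.183 g/mol.
Mass from S: 1 × 32.06 = 32.060 g/mol.
%S = 32.060 / 106.183 × 100 = 30.19%.

30.19%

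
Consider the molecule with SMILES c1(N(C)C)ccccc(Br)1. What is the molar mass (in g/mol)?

200.08 g/mol

Atom tally by fragment:
  benzene ring core → C:6 H:6
  (− 2 ring H displaced by substituents)
  + N(CH3)2 → N:1 C:2 H:6
  + Br → Br:1
Element totals:
  C: 8
  H: 10
  Br: 1
  N: 1
Molecular formula: C8H10BrN.
  M = 8(12.011) + 10(1.008) + 79.904 + 14.007
    = 96.088 + 10.080 + 79.904 + 14.007 = 200.079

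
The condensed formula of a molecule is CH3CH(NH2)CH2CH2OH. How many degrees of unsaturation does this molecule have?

Atom tally by fragment:
  CH3 → C:1 H:3
  CH(NH2) → C:1 H:3 N:1
  CH2CH2OH → C:2 H:5 O:1
Element totals:
  C: 4
  H: 11
  N: 1
  O: 1
Molecular formula: C4H11NO.
DoU = (2C + 2 + N − H − X) / 2 = (2·4 + 2 + 1 − 11 − 0) / 2 = 0.

0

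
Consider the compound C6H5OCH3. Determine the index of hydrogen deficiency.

4

Atom tally by fragment:
  benzene ring core → C:6 H:6
  (− 1 ring H displaced by substituents)
  + OCH3 → C:1 H:3 O:1
Element totals:
  C: 7
  H: 8
  O: 1
Molecular formula: C7H8O.
DoU = (2C + 2 + N − H − X) / 2 = (2·7 + 2 + 0 − 8 − 0) / 2 = 4.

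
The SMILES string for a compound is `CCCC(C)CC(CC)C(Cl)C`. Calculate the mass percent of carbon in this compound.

Atom tally by fragment:
  CH3 → C:1 H:3
  CH2 → C:1 H:2
  CH2 → C:1 H:2
  CH(CH3) → C:2 H:4
  CH2 → C:1 H:2
  CH(C2H5) → C:3 H:6
  CH(Cl) → C:1 H:1 Cl:1
  CH3 → C:1 H:3
Element totals:
  C: 11
  H: 23
  Cl: 1
Molecular formula: C11H23Cl.
Molar mass = 190.755 g/mol.
Mass from C: 11 × 12.011 = 132.121 g/mol.
%C = 132.121 / 190.755 × 100 = 69.26%.

69.26%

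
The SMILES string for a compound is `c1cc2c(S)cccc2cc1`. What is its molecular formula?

Atom tally by fragment:
  naphthalene ring system core → C:10 H:8
  (− 1 ring H displaced by substituents)
  + SH → S:1 H:1
Element totals:
  C: 10
  H: 8
  S: 1

C10H8S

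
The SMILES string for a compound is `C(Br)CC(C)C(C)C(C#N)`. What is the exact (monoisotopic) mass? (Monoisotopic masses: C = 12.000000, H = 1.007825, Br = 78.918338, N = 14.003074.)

Atom tally by fragment:
  BrCH2 → C:1 H:2 Br:1
  CH2 → C:1 H:2
  CH(CH3) → C:2 H:4
  CH(CH3) → C:2 H:4
  CH2CN → C:2 H:2 N:1
Element totals:
  C: 8
  H: 14
  Br: 1
  N: 1
Molecular formula: C8H14BrN.
  M = 8(12.0) + 14(1.007825) + 78.918338 + 14.003074
    = 96.000000 + 14.109550 + 78.918338 + 14.003074 = 203.030962

203.0310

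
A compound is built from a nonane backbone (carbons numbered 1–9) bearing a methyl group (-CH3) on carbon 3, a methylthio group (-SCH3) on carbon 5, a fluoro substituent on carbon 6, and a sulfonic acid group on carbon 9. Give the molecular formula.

C11H23FO3S2

Atom tally by fragment:
  CH3 → C:1 H:3
  CH2 → C:1 H:2
  CH(CH3) → C:2 H:4
  CH2 → C:1 H:2
  CH(SCH3) → C:2 H:4 S:1
  CH(F) → C:1 H:1 F:1
  CH2 → C:1 H:2
  CH2 → C:1 H:2
  CH2SO3H → C:1 H:3 S:1 O:3
Element totals:
  C: 11
  H: 23
  F: 1
  O: 3
  S: 2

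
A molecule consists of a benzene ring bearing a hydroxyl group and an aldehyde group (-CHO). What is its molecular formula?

C7H6O2

Atom tally by fragment:
  benzene ring core → C:6 H:6
  (− 2 ring H displaced by substituents)
  + OH → O:1 H:1
  + CHO → C:1 H:1 O:1
Element totals:
  C: 7
  H: 6
  O: 2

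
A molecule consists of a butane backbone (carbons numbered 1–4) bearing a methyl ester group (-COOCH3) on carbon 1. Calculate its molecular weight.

116.16 g/mol

Atom tally by fragment:
  CH3OOCCH2 → C:3 H:5 O:2
  CH2 → C:1 H:2
  CH2 → C:1 H:2
  CH3 → C:1 H:3
Element totals:
  C: 6
  H: 12
  O: 2
Molecular formula: C6H12O2.
  M = 6(12.011) + 12(1.008) + 2(15.999)
    = 72.066 + 12.096 + 31.998 = 116.160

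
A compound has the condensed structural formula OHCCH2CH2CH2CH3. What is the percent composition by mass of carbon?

69.72%

Atom tally by fragment:
  OHCCH2 → C:2 H:3 O:1
  CH2 → C:1 H:2
  CH2 → C:1 H:2
  CH3 → C:1 H:3
Element totals:
  C: 5
  H: 10
  O: 1
Molecular formula: C5H10O.
Molar mass = 86.134 g/mol.
Mass from C: 5 × 12.011 = 60.055 g/mol.
%C = 60.055 / 86.134 × 100 = 69.72%.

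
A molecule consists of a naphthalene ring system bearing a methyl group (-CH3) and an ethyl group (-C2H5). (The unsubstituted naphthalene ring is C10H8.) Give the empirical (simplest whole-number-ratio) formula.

C13H14

Atom tally by fragment:
  naphthalene ring system core → C:10 H:8
  (− 2 ring H displaced by substituents)
  + CH3 → C:1 H:3
  + C2H5 → C:2 H:5
Element totals:
  C: 13
  H: 14
Molecular formula: C13H14.
gcd of subscripts (13, 14) = 1, so the empirical formula equals the molecular formula.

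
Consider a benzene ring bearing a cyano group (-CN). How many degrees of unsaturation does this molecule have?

Atom tally by fragment:
  benzene ring core → C:6 H:6
  (− 1 ring H displaced by substituents)
  + CN → C:1 N:1
Element totals:
  C: 7
  H: 5
  N: 1
Molecular formula: C7H5N.
DoU = (2C + 2 + N − H − X) / 2 = (2·7 + 2 + 1 − 5 − 0) / 2 = 6.

6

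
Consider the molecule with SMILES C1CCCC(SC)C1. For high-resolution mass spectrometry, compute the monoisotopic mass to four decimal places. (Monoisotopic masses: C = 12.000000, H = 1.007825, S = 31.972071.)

Atom tally by fragment:
  cyclohexane ring core → C:6 H:12
  (− 1 ring H displaced by substituents)
  + SCH3 → C:1 H:3 S:1
Element totals:
  C: 7
  H: 14
  S: 1
Molecular formula: C7H14S.
  M = 7(12.0) + 14(1.007825) + 31.972071
    = 84.000000 + 14.109550 + 31.972071 = 130.081621

130.0816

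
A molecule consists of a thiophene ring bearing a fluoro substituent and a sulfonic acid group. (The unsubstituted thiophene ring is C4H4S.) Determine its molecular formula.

Atom tally by fragment:
  thiophene ring core → C:4 H:4 S:1
  (− 2 ring H displaced by substituents)
  + F → F:1
  + SO3H → S:1 O:3 H:1
Element totals:
  C: 4
  H: 3
  F: 1
  O: 3
  S: 2

C4H3FO3S2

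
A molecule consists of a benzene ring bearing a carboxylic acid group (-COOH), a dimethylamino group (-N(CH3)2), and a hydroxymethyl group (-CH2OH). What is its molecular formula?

Atom tally by fragment:
  benzene ring core → C:6 H:6
  (− 3 ring H displaced by substituents)
  + COOH → C:1 H:1 O:2
  + N(CH3)2 → N:1 C:2 H:6
  + CH2OH → C:1 H:3 O:1
Element totals:
  C: 10
  H: 13
  N: 1
  O: 3

C10H13NO3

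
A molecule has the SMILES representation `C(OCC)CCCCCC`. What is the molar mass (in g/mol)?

Atom tally by fragment:
  C2H5OCH2 → C:3 H:7 O:1
  CH2 → C:1 H:2
  CH2 → C:1 H:2
  CH2 → C:1 H:2
  CH2 → C:1 H:2
  CH2 → C:1 H:2
  CH3 → C:1 H:3
Element totals:
  C: 9
  H: 20
  O: 1
Molecular formula: C9H20O.
  M = 9(12.011) + 20(1.008) + 15.999
    = 108.099 + 20.160 + 15.999 = 144.258

144.26 g/mol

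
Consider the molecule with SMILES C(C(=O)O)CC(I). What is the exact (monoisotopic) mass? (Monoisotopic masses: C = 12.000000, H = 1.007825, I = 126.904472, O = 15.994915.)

213.9491

Atom tally by fragment:
  HOOCCH2 → C:2 H:3 O:2
  CH2 → C:1 H:2
  CH2I → C:1 H:2 I:1
Element totals:
  C: 4
  H: 7
  I: 1
  O: 2
Molecular formula: C4H7IO2.
  M = 4(12.0) + 7(1.007825) + 126.904472 + 2(15.994915)
    = 48.000000 + 7.054775 + 126.904472 + 31.989830 = 213.949077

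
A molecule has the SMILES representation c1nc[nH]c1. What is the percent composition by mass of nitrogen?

Atom tally by fragment:
  imidazole ring core → C:3 H:4 N:2
Element totals:
  C: 3
  H: 4
  N: 2
Molecular formula: C3H4N2.
Molar mass = 68.079 g/mol.
Mass from N: 2 × 14.007 = 28.014 g/mol.
%N = 28.014 / 68.079 × 100 = 41.15%.

41.15%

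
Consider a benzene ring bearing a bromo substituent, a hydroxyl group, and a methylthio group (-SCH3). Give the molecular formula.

C7H7BrOS

Atom tally by fragment:
  benzene ring core → C:6 H:6
  (− 3 ring H displaced by substituents)
  + Br → Br:1
  + OH → O:1 H:1
  + SCH3 → C:1 H:3 S:1
Element totals:
  C: 7
  H: 7
  Br: 1
  O: 1
  S: 1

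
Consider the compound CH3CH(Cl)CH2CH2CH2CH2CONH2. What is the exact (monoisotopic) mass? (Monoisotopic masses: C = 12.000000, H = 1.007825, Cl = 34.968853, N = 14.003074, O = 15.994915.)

163.0764

Atom tally by fragment:
  CH3 → C:1 H:3
  CH(Cl) → C:1 H:1 Cl:1
  CH2 → C:1 H:2
  CH2 → C:1 H:2
  CH2 → C:1 H:2
  CH2CONH2 → C:2 H:4 O:1 N:1
Element totals:
  C: 7
  H: 14
  Cl: 1
  N: 1
  O: 1
Molecular formula: C7H14ClNO.
  M = 7(12.0) + 14(1.007825) + 34.968853 + 14.003074 + 15.994915
    = 84.000000 + 14.109550 + 34.968853 + 14.003074 + 15.994915 = 163.076392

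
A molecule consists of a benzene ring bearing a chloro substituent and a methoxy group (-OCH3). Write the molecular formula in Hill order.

C7H7ClO

Atom tally by fragment:
  benzene ring core → C:6 H:6
  (− 2 ring H displaced by substituents)
  + Cl → Cl:1
  + OCH3 → C:1 H:3 O:1
Element totals:
  C: 7
  H: 7
  Cl: 1
  O: 1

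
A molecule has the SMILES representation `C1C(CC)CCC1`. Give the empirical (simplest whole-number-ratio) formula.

CH2

Atom tally by fragment:
  cyclopentane ring core → C:5 H:10
  (− 1 ring H displaced by substituents)
  + C2H5 → C:2 H:5
Element totals:
  C: 7
  H: 14
Molecular formula: C7H14.
gcd of subscripts = 7; dividing each by 7:
  C: 7/7 = 1
  H: 14/7 = 2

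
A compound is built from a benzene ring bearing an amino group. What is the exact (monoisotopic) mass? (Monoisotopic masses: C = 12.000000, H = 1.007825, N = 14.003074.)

93.0578

Atom tally by fragment:
  benzene ring core → C:6 H:6
  (− 1 ring H displaced by substituents)
  + NH2 → N:1 H:2
Element totals:
  C: 6
  H: 7
  N: 1
Molecular formula: C6H7N.
  M = 6(12.0) + 7(1.007825) + 14.003074
    = 72.000000 + 7.054775 + 14.003074 = 93.057849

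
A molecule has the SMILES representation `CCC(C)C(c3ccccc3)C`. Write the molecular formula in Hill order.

Atom tally by fragment:
  CH3 → C:1 H:3
  CH2 → C:1 H:2
  CH(CH3) → C:2 H:4
  CH(C6H5) → C:7 H:6
  CH3 → C:1 H:3
Element totals:
  C: 12
  H: 18

C12H18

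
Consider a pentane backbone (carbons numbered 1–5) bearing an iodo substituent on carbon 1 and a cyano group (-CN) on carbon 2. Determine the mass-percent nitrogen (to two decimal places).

Atom tally by fragment:
  ICH2 → C:1 H:2 I:1
  CH(CN) → C:2 H:1 N:1
  CH2 → C:1 H:2
  CH2 → C:1 H:2
  CH3 → C:1 H:3
Element totals:
  C: 6
  H: 10
  I: 1
  N: 1
Molecular formula: C6H10IN.
Molar mass = 223.057 g/mol.
Mass from N: 1 × 14.007 = 14.007 g/mol.
%N = 14.007 / 223.057 × 100 = 6.28%.

6.28%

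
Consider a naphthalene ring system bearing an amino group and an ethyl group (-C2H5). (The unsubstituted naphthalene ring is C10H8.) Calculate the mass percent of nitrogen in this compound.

8.18%

Atom tally by fragment:
  naphthalene ring system core → C:10 H:8
  (− 2 ring H displaced by substituents)
  + NH2 → N:1 H:2
  + C2H5 → C:2 H:5
Element totals:
  C: 12
  H: 13
  N: 1
Molecular formula: C12H13N.
Molar mass = 171.243 g/mol.
Mass from N: 1 × 14.007 = 14.007 g/mol.
%N = 14.007 / 171.243 × 100 = 8.18%.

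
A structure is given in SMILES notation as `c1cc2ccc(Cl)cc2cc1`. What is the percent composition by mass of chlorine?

21.80%

Atom tally by fragment:
  naphthalene ring system core → C:10 H:8
  (− 1 ring H displaced by substituents)
  + Cl → Cl:1
Element totals:
  C: 10
  H: 7
  Cl: 1
Molecular formula: C10H7Cl.
Molar mass = 162.616 g/mol.
Mass from Cl: 1 × 35.45 = 35.450 g/mol.
%Cl = 35.450 / 162.616 × 100 = 21.80%.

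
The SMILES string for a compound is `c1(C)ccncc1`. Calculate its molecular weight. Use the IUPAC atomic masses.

Atom tally by fragment:
  pyridine ring core → C:5 H:5 N:1
  (− 1 ring H displaced by substituents)
  + CH3 → C:1 H:3
Element totals:
  C: 6
  H: 7
  N: 1
Molecular formula: C6H7N.
  M = 6(12.011) + 7(1.008) + 14.007
    = 72.066 + 7.056 + 14.007 = 93.129

93.13 g/mol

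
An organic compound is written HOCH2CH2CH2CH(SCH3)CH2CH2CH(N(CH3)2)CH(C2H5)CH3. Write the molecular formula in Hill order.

C14H31NOS

Atom tally by fragment:
  HOCH2CH2 → C:2 H:5 O:1
  CH2 → C:1 H:2
  CH(SCH3) → C:2 H:4 S:1
  CH2 → C:1 H:2
  CH2 → C:1 H:2
  CH(N(CH3)2) → C:3 H:7 N:1
  CH(C2H5) → C:3 H:6
  CH3 → C:1 H:3
Element totals:
  C: 14
  H: 31
  N: 1
  O: 1
  S: 1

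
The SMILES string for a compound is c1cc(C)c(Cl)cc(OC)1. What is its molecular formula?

C8H9ClO

Atom tally by fragment:
  benzene ring core → C:6 H:6
  (− 3 ring H displaced by substituents)
  + CH3 → C:1 H:3
  + Cl → Cl:1
  + OCH3 → C:1 H:3 O:1
Element totals:
  C: 8
  H: 9
  Cl: 1
  O: 1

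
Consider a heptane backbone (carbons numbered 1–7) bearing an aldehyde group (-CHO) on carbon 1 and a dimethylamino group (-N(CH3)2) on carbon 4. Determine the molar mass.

171.28 g/mol

Atom tally by fragment:
  OHCCH2 → C:2 H:3 O:1
  CH2 → C:1 H:2
  CH2 → C:1 H:2
  CH(N(CH3)2) → C:3 H:7 N:1
  CH2 → C:1 H:2
  CH2 → C:1 H:2
  CH3 → C:1 H:3
Element totals:
  C: 10
  H: 21
  N: 1
  O: 1
Molecular formula: C10H21NO.
  M = 10(12.011) + 21(1.008) + 14.007 + 15.999
    = 120.110 + 21.168 + 14.007 + 15.999 = 171.284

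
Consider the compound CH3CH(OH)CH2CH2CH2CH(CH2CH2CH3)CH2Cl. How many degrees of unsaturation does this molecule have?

0

Element totals:
  C: 10
  H: 21
  Cl: 1
  O: 1
Molecular formula: C10H21ClO.
DoU = (2C + 2 + N − H − X) / 2 = (2·10 + 2 + 0 − 21 − 1) / 2 = 0.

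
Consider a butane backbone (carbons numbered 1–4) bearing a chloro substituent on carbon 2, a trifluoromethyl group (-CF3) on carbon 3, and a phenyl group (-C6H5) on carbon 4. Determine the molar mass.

236.66 g/mol

Atom tally by fragment:
  CH3 → C:1 H:3
  CH(Cl) → C:1 H:1 Cl:1
  CH(CF3) → C:2 H:1 F:3
  CH2C6H5 → C:7 H:7
Element totals:
  C: 11
  H: 12
  Cl: 1
  F: 3
Molecular formula: C11H12ClF3.
  M = 11(12.011) + 12(1.008) + 35.45 + 3(18.998)
    = 132.121 + 12.096 + 35.450 + 56.994 = 236.661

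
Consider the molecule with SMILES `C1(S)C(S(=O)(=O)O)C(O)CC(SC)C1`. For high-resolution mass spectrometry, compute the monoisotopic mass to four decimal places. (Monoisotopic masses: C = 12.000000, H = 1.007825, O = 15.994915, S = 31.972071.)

258.0054

Atom tally by fragment:
  cyclohexane ring core → C:6 H:12
  (− 4 ring H displaced by substituents)
  + SH → S:1 H:1
  + SO3H → S:1 O:3 H:1
  + OH → O:1 H:1
  + SCH3 → C:1 H:3 S:1
Element totals:
  C: 7
  H: 14
  O: 4
  S: 3
Molecular formula: C7H14O4S3.
  M = 7(12.0) + 14(1.007825) + 4(15.994915) + 3(31.972071)
    = 84.000000 + 14.109550 + 63.979660 + 95.916213 = 258.005423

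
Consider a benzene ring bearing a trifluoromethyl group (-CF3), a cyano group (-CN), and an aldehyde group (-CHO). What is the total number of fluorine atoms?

Atom tally by fragment:
  benzene ring core → C:6 H:6
  (− 3 ring H displaced by substituents)
  + CF3 → C:1 F:3
  + CN → C:1 N:1
  + CHO → C:1 H:1 O:1
Element totals:
  C: 9
  H: 4
  F: 3
  N: 1
  O: 1

3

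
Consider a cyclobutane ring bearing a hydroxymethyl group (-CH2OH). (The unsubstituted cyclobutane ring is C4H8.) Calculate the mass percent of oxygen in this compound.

18.57%

Atom tally by fragment:
  cyclobutane ring core → C:4 H:8
  (− 1 ring H displaced by substituents)
  + CH2OH → C:1 H:3 O:1
Element totals:
  C: 5
  H: 10
  O: 1
Molecular formula: C5H10O.
Molar mass = 86.134 g/mol.
Mass from O: 1 × 15.999 = 15.999 g/mol.
%O = 15.999 / 86.134 × 100 = 18.57%.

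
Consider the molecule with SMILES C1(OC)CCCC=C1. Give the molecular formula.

Atom tally by fragment:
  cyclohexene ring core → C:6 H:10
  (− 1 ring H displaced by substituents)
  + OCH3 → C:1 H:3 O:1
Element totals:
  C: 7
  H: 12
  O: 1

C7H12O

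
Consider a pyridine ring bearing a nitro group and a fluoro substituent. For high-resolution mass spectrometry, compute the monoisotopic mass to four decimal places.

142.0179

Atom tally by fragment:
  pyridine ring core → C:5 H:5 N:1
  (− 2 ring H displaced by substituents)
  + NO2 → N:1 O:2
  + F → F:1
Element totals:
  C: 5
  H: 3
  F: 1
  N: 2
  O: 2
Molecular formula: C5H3FN2O2.
  M = 5(12.0) + 3(1.007825) + 18.998403 + 2(14.003074) + 2(15.994915)
    = 60.000000 + 3.023475 + 18.998403 + 28.006148 + 31.989830 = 142.017856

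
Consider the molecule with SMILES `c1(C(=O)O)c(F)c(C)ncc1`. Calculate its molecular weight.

Atom tally by fragment:
  pyridine ring core → C:5 H:5 N:1
  (− 3 ring H displaced by substituents)
  + COOH → C:1 H:1 O:2
  + F → F:1
  + CH3 → C:1 H:3
Element totals:
  C: 7
  H: 6
  F: 1
  N: 1
  O: 2
Molecular formula: C7H6FNO2.
  M = 7(12.011) + 6(1.008) + 18.998 + 14.007 + 2(15.999)
    = 84.077 + 6.048 + 18.998 + 14.007 + 31.998 = 155.128

155.13 g/mol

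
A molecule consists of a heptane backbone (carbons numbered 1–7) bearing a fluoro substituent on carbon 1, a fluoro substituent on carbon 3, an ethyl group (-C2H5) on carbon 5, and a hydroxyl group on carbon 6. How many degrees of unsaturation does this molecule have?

0

Atom tally by fragment:
  FCH2 → C:1 H:2 F:1
  CH2 → C:1 H:2
  CH(F) → C:1 H:1 F:1
  CH2 → C:1 H:2
  CH(C2H5) → C:3 H:6
  CH(OH) → C:1 H:2 O:1
  CH3 → C:1 H:3
Element totals:
  C: 9
  H: 18
  F: 2
  O: 1
Molecular formula: C9H18F2O.
DoU = (2C + 2 + N − H − X) / 2 = (2·9 + 2 + 0 − 18 − 2) / 2 = 0.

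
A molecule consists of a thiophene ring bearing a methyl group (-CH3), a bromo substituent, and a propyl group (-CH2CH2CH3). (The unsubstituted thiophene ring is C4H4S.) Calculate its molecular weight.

Atom tally by fragment:
  thiophene ring core → C:4 H:4 S:1
  (− 3 ring H displaced by substituents)
  + CH3 → C:1 H:3
  + Br → Br:1
  + CH2CH2CH3 → C:3 H:7
Element totals:
  C: 8
  H: 11
  Br: 1
  S: 1
Molecular formula: C8H11BrS.
  M = 8(12.011) + 11(1.008) + 79.904 + 32.06
    = 96.088 + 11.088 + 79.904 + 32.060 = 219.140

219.14 g/mol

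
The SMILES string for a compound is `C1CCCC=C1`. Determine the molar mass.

Atom tally by fragment:
  cyclohexene ring core → C:6 H:10
Element totals:
  C: 6
  H: 10
Molecular formula: C6H10.
  M = 6(12.011) + 10(1.008)
    = 72.066 + 10.080 = 82.146

82.15 g/mol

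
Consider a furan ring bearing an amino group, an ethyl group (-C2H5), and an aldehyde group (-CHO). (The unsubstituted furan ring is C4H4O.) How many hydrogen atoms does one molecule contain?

9

Atom tally by fragment:
  furan ring core → C:4 H:4 O:1
  (− 3 ring H displaced by substituents)
  + NH2 → N:1 H:2
  + C2H5 → C:2 H:5
  + CHO → C:1 H:1 O:1
Element totals:
  C: 7
  H: 9
  N: 1
  O: 2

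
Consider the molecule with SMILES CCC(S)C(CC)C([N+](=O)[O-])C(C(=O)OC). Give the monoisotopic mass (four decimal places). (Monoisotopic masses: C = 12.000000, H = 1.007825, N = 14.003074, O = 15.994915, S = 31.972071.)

Atom tally by fragment:
  CH3 → C:1 H:3
  CH2 → C:1 H:2
  CH(SH) → C:1 H:2 S:1
  CH(C2H5) → C:3 H:6
  CH(NO2) → C:1 H:1 N:1 O:2
  CH2COOCH3 → C:3 H:5 O:2
Element totals:
  C: 10
  H: 19
  N: 1
  O: 4
  S: 1
Molecular formula: C10H19NO4S.
  M = 10(12.0) + 19(1.007825) + 14.003074 + 4(15.994915) + 31.972071
    = 120.000000 + 19.148675 + 14.003074 + 63.979660 + 31.972071 = 249.103480

249.1035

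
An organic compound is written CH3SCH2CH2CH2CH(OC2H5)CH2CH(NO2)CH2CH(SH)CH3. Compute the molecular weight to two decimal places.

295.46 g/mol

Element totals:
  C: 12
  H: 25
  N: 1
  O: 3
  S: 2
Molecular formula: C12H25NO3S2.
  M = 12(12.011) + 25(1.008) + 14.007 + 3(15.999) + 2(32.06)
    = 144.132 + 25.200 + 14.007 + 47.997 + 64.120 = 295.456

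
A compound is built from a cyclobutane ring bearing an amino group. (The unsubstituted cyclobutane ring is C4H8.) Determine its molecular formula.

C4H9N

Atom tally by fragment:
  cyclobutane ring core → C:4 H:8
  (− 1 ring H displaced by substituents)
  + NH2 → N:1 H:2
Element totals:
  C: 4
  H: 9
  N: 1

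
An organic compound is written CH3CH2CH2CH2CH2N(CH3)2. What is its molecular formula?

Element totals:
  C: 7
  H: 17
  N: 1

C7H17N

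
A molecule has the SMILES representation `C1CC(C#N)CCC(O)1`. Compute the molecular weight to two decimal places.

125.17 g/mol

Atom tally by fragment:
  cyclohexane ring core → C:6 H:12
  (− 2 ring H displaced by substituents)
  + CN → C:1 N:1
  + OH → O:1 H:1
Element totals:
  C: 7
  H: 11
  N: 1
  O: 1
Molecular formula: C7H11NO.
  M = 7(12.011) + 11(1.008) + 14.007 + 15.999
    = 84.077 + 11.088 + 14.007 + 15.999 = 125.171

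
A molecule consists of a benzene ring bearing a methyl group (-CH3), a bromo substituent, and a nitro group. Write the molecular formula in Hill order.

Atom tally by fragment:
  benzene ring core → C:6 H:6
  (− 3 ring H displaced by substituents)
  + CH3 → C:1 H:3
  + Br → Br:1
  + NO2 → N:1 O:2
Element totals:
  C: 7
  H: 6
  Br: 1
  N: 1
  O: 2

C7H6BrNO2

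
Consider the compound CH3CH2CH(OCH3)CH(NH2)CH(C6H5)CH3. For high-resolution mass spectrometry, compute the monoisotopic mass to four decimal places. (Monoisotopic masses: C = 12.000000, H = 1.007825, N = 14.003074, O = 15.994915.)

207.1623

Element totals:
  C: 13
  H: 21
  N: 1
  O: 1
Molecular formula: C13H21NO.
  M = 13(12.0) + 21(1.007825) + 14.003074 + 15.994915
    = 156.000000 + 21.164325 + 14.003074 + 15.994915 = 207.162314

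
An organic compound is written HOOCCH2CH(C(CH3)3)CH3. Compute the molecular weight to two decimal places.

144.21 g/mol

Element totals:
  C: 8
  H: 16
  O: 2
Molecular formula: C8H16O2.
  M = 8(12.011) + 16(1.008) + 2(15.999)
    = 96.088 + 16.128 + 31.998 = 144.214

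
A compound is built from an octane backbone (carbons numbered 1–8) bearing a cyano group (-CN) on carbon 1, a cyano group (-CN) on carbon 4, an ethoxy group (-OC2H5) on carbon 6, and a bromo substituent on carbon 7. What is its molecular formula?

C12H19BrN2O

Atom tally by fragment:
  NCCH2 → C:2 H:2 N:1
  CH2 → C:1 H:2
  CH2 → C:1 H:2
  CH(CN) → C:2 H:1 N:1
  CH2 → C:1 H:2
  CH(OC2H5) → C:3 H:6 O:1
  CH(Br) → C:1 H:1 Br:1
  CH3 → C:1 H:3
Element totals:
  C: 12
  H: 19
  Br: 1
  N: 2
  O: 1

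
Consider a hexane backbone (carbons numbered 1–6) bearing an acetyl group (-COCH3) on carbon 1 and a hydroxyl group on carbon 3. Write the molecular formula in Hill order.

Atom tally by fragment:
  CH3COCH2 → C:3 H:5 O:1
  CH2 → C:1 H:2
  CH(OH) → C:1 H:2 O:1
  CH2 → C:1 H:2
  CH2 → C:1 H:2
  CH3 → C:1 H:3
Element totals:
  C: 8
  H: 16
  O: 2

C8H16O2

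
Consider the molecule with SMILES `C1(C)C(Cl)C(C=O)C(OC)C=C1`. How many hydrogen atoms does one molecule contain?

Atom tally by fragment:
  cyclohexene ring core → C:6 H:10
  (− 4 ring H displaced by substituents)
  + CH3 → C:1 H:3
  + Cl → Cl:1
  + CHO → C:1 H:1 O:1
  + OCH3 → C:1 H:3 O:1
Element totals:
  C: 9
  H: 13
  Cl: 1
  O: 2

13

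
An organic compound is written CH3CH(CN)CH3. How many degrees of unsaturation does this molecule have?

2

Atom tally by fragment:
  CH3 → C:1 H:3
  CH(CN) → C:2 H:1 N:1
  CH3 → C:1 H:3
Element totals:
  C: 4
  H: 7
  N: 1
Molecular formula: C4H7N.
DoU = (2C + 2 + N − H − X) / 2 = (2·4 + 2 + 1 − 7 − 0) / 2 = 2.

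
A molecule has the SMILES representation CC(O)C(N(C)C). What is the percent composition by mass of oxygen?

Atom tally by fragment:
  CH3 → C:1 H:3
  CH(OH) → C:1 H:2 O:1
  CH2N(CH3)2 → C:3 H:8 N:1
Element totals:
  C: 5
  H: 13
  N: 1
  O: 1
Molecular formula: C5H13NO.
Molar mass = 103.165 g/mol.
Mass from O: 1 × 15.999 = 15.999 g/mol.
%O = 15.999 / 103.165 × 100 = 15.51%.

15.51%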